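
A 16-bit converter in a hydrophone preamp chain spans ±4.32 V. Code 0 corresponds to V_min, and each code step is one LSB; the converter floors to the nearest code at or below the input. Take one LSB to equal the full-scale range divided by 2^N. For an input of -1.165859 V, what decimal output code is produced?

23924

Span: 4.32 V − (-4.32 V) = 8.64 V. LSB = 8.64 V / 2^16 ≈ 131.8 µV.
V_in − V_min = -1.165859 − (-4.32) = 3.154141 V.
Divide by LSB: 3.154141 × 65536/8.64 = 23924.7436.
Truncating gives code 23924.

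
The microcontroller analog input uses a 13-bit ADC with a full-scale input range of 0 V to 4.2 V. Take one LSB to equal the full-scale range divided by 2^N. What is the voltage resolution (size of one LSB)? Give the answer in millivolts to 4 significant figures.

0.5127 mV

Full-scale range = 4.2 V.
2^13 = 8192 levels.
LSB = 4.2 V ÷ 2^13 = 4.2/8192 V = 0.5127 mV.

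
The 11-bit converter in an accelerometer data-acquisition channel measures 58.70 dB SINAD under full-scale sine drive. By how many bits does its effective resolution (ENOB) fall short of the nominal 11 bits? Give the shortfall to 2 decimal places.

1.54 bits

N_eff = (58.70 − 1.76)/6.02 = 9.4585 bits.
Lost resolution: 11 − 9.4585 = 1.5415 bits.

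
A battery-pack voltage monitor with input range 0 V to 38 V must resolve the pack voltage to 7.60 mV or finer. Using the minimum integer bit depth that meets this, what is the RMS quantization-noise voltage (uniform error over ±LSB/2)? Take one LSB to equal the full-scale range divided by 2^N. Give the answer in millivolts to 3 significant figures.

Range is 38 V.
38 V / 7.60 mV = 5000. Since 2^12 = 4096 and 2^13 = 8192, N = 13.
LSB = 38 V / 2^13 = 4.6387 mV.
σ_q = LSB/√12 = 4.6387 mV/3.4641 = 1.34 mV.

1.34 mV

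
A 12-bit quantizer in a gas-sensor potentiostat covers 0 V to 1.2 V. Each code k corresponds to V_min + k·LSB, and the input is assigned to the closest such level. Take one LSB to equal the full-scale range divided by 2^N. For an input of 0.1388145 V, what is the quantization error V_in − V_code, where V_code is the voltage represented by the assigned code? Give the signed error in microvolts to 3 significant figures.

−52.7 µV

Full-scale range = 1.2 V. LSB = 1.2 V / 2^12 ≈ 293.0 µV.
Position in LSBs: (0.1388145 − (0)) × 4096/1.2 = 473.8202; rounding gives k = 474.
V_code = 0 + (474/4096) × 1.2 = 0.1388671875 V.
V_in − V_code = 0.1388145 − (0.1388671875) = −52.7 µV.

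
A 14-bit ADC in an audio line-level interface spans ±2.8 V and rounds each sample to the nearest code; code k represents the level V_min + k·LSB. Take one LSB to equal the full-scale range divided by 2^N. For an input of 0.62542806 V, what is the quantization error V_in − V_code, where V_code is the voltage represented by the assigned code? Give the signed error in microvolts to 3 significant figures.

−60.2 µV

Span: 2.8 V − (-2.8 V) = 5.6 V. LSB = 5.6 V / 2^14 ≈ 341.8 µV.
(V_in − V_min)/LSB = (0.62542806 − (-2.8)) × 16384/5.6 = 10021.8238 → nearest code k = 10022.
V_code = V_min + k × range/2^14 = -2.8 + 10022 × 5.6/16384 = 0.62548828125 V.
Error = V_in − V_code = 0.62542806 − (0.62548828125) = −60.2 µV.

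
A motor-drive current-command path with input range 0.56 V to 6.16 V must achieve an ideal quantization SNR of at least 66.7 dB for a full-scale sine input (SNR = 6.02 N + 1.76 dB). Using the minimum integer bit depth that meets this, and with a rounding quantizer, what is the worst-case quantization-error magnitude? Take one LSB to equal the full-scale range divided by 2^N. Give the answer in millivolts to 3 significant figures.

The full-scale span is 6.16 − (0.56) = 5.6 V.
N ≥ (66.7 − 1.76)/6.02 = 10.787 → N_min = 11.
LSB = 5.6 V / 2^11 = 2.7344 mV.
|e|_max = LSB/2 = 1.37 mV.

1.37 mV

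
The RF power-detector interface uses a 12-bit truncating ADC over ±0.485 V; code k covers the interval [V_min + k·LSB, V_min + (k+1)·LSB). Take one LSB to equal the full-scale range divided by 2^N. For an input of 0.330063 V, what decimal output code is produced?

3441

Full-scale range = 0.485 V − (-0.485 V) = 0.97 V. LSB = 0.97 V / 2^12 ≈ 236.8 µV.
V_in − V_min = 0.330063 − (-0.485) = 0.815063 V.
Divide by LSB: 0.815063 × 4096/0.97 = 3441.7506.
Truncating gives code 3441.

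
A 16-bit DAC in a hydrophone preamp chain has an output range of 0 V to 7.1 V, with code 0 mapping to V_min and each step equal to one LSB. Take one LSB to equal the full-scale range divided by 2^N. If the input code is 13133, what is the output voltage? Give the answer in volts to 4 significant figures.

1.423 V

V_FS = 7.1 V. LSB = 7.1 V / 2^16.
V_out = 0 + 13133 × (7.1/65536) V
      = 0 + 1.42280 = 1.42280 V.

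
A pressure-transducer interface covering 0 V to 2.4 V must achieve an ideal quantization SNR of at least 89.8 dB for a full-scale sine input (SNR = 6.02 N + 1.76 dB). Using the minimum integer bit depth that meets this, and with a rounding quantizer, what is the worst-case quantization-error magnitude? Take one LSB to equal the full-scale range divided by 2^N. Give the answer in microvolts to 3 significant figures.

Range is 2.4 V.
Required N = ⌈(89.8 − 1.76)/6.02⌉ = ⌈14.625⌉ = 15.
Step size = 2.4/32768 V = 73.242 µV.
|e|_max = LSB/2 = 36.6 µV.

36.6 µV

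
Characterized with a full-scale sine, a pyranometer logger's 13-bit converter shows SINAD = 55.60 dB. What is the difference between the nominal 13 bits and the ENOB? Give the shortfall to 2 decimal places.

N_eff = (55.60 − 1.76)/6.02 = 8.9435 bits.
Shortfall = 13 − 8.9435 = 4.0565 bits.

4.06 bits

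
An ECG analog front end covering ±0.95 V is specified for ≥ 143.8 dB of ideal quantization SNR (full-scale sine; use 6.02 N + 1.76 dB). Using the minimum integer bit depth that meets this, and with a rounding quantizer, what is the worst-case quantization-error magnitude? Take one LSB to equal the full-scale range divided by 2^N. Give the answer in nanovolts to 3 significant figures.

56.6 nV

Span: 0.95 V − (-0.95 V) = 1.9 V.
N ≥ (143.8 − 1.76)/6.02 = 23.595 → N_min = 24.
Step size = 1.9/16777216 V = 113.25 nV.
Half an LSB is 56.6 nV.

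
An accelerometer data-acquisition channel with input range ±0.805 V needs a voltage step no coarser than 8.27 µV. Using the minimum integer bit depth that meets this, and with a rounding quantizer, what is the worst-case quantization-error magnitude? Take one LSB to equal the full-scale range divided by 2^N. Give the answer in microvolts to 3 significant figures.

3.07 µV

The full-scale span is 0.805 − (-0.805) = 1.61 V.
1.61 V / 8.27 µV = 194700. Since 2^17 = 131072 and 2^18 = 262144, N = 18.
One LSB is 1.61 V / 262144 = 6.1417 µV.
|e|_max = LSB/2 = 3.07 µV.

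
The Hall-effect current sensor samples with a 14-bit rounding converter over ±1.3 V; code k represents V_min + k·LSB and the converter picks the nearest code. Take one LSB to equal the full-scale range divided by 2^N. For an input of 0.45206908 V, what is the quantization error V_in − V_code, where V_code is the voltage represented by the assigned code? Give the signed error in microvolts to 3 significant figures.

−42.7 µV

Range = 1.3 − (-1.3) = 2.6 V. LSB = 2.6 V / 2^14 ≈ 158.7 µV.
(V_in − V_min)/LSB = (0.45206908 − (-1.3)) × 16384/2.6 = 11040.7307 → nearest code k = 11041.
V_code = V_min + k × range/2^14 = -1.3 + 11041 × 2.6/16384 = 0.45211181641 V.
V_in − V_code = 0.45206908 − (0.45211181641) = −42.7 µV.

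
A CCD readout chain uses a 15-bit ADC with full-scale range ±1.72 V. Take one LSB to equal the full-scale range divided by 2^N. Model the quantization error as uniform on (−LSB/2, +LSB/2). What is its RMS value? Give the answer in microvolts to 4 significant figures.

30.31 µV

Full-scale range = 1.72 V − (-1.72 V) = 3.44 V.
Step size = 3.44/32768 V = 104.980 µV.
RMS of a uniform error over width LSB is LSB/√12 = 30.31 µV.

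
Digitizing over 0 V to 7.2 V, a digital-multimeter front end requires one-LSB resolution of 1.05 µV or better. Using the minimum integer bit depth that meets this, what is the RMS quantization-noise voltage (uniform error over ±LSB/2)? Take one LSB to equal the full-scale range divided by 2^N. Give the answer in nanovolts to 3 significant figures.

248 nV

V_FS = 7.2 V.
Need 2^N ≥ 7.2 V / 1.05 µV = 6.857e6 → N_min = 23.
Step size = 7.2/8388608 V = 0.85831 µV.
V_rms = LSB/√12 = 248 nV.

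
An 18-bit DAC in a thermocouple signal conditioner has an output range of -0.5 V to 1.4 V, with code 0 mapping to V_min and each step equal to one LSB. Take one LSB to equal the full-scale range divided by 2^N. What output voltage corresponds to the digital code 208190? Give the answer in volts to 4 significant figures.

Span: 1.4 V − (-0.5 V) = 1.9 V. LSB = 1.9 V / 2^18.
V_out = V_min + code × LSB = -0.5 V + 208190 × 1.9 V / 262144
      = -0.5 + 1.50895 = 1.00895 V.

1.009 V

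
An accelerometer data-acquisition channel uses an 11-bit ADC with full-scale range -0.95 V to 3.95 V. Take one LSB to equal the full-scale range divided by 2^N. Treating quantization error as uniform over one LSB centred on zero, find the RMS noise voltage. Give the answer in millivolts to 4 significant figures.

0.6907 mV

Range = 3.95 − (-0.95) = 4.9 V.
One LSB is 4.9 V / 2048 = 2.39258 mV.
For a uniform distribution on [−LSB/2, +LSB/2], V_rms = LSB/√12 = 2.39258 mV/3.4641 = 0.6907 mV.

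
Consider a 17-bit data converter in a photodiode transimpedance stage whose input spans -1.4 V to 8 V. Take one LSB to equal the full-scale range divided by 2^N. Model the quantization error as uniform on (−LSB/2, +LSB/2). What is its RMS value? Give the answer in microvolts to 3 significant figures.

Full-scale range = 8 V − (-1.4 V) = 9.4 V.
Step size = 9.4/131072 V = 71.716 µV.
RMS of a uniform error over width LSB is LSB/√12 = 20.7 µV.

20.7 µV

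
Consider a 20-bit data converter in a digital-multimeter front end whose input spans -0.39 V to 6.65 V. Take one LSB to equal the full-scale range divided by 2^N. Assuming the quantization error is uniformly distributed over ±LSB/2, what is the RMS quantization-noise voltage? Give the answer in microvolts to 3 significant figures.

Span: 6.65 V − (-0.39 V) = 7.04 V.
Step size = 7.04/1048576 V = 6.7139 µV.
V_rms = LSB/√12 = 6.7139 µV / √12 = 1.94 µV.

1.94 µV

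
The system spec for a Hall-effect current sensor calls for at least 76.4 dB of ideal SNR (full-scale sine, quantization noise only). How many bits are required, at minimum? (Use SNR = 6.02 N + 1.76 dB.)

13 bits

N ≥ (76.4 − 1.76)/6.02 = 12.399 → N_min = 13.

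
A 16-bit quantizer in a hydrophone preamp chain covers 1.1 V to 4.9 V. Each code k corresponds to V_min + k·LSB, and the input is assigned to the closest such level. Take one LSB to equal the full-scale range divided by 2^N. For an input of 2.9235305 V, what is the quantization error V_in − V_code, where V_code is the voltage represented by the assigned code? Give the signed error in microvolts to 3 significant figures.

+10.6 µV

The full-scale span is 4.9 − (1.1) = 3.8 V. LSB = 3.8 V / 2^16 ≈ 57.98 µV.
(V_in − V_min)/LSB = (2.9235305 − (1.1)) × 65536/3.8 = 31449.1829 → nearest code k = 31449.
V_code = V_min + k × range/2^16 = 1.1 + 31449 × 3.8/65536 = 2.9235198975 V.
V_in − V_code = 2.9235305 − (2.9235198975) = +10.6 µV.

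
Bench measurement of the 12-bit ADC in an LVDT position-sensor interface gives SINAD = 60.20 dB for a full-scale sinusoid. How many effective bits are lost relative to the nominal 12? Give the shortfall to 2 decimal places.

ENOB = (SINAD − 1.76)/6.02 = (60.20 − 1.76)/6.02 = 9.7076 bits.
Shortfall = 12 − 9.7076 = 2.2924 bits.

2.29 bits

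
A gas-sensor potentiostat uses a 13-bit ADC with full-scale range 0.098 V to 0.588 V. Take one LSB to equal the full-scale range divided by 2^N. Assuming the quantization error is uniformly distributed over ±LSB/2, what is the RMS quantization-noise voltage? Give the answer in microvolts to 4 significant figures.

17.27 µV

Range = 0.588 − (0.098) = 0.49 V.
One LSB is 0.49 V / 8192 = 59.8145 µV.
σ_q = LSB/√12 = 59.8145 µV/3.4641 = 17.27 µV.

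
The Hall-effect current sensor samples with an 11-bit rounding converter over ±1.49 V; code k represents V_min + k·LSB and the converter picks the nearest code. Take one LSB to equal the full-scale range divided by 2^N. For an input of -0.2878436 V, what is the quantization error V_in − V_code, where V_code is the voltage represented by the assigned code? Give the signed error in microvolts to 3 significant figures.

+262 µV

Span: 1.49 V − (-1.49 V) = 2.98 V. LSB = 2.98 V / 2^11 ≈ 1.455 mV.
(-0.2878436 − (-1.49)) / LSB = 1.2021564 × 2048/2.98 = 826.1800. Nearest integer: k = 826.
Reconstructed level: -1.49 + 826 × 2.98/2048 V = -0.2881054688 V.
e = -0.2878436 − (-0.2881054688) = +262 µV.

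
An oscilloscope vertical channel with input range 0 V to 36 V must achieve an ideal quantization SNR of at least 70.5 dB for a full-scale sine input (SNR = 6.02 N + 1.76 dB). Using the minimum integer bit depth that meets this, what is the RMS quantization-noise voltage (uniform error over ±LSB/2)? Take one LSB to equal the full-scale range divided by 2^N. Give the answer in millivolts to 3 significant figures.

2.54 mV

V_FS = 36 V.
Solving 6.02 N ≥ 70.5 − 1.76: N ≥ 11.419. Round up → N = 12.
LSB = 36 V / 2^12 = 8.7891 mV.
σ_q = LSB/√12 = 8.7891 mV/3.4641 = 2.54 mV.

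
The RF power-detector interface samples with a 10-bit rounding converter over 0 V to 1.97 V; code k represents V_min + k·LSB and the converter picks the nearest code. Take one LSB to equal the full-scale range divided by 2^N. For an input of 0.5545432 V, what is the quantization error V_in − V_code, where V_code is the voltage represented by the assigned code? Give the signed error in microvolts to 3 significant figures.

Full-scale range = 1.97 V. LSB = 1.97 V / 2^10 ≈ 1.924 mV.
Position in LSBs: (0.5545432 − (0)) × 1024/1.97 = 288.2499; rounding gives k = 288.
V_code = 0 + (288/1024) × 1.97 = 0.5540625000 V.
e = 0.5545432 − (0.5540625000) = +481 µV.

+481 µV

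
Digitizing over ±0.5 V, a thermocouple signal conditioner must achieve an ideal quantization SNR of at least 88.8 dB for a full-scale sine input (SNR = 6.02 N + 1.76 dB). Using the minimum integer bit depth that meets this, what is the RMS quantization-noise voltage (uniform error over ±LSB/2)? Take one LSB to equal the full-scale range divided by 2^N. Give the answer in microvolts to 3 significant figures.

8.81 µV

The full-scale span is 0.5 − (-0.5) = 1 V.
6.02 N + 1.76 ≥ 88.8 gives N ≥ 14.458, so the minimum integer is 15.
Step size = 1/32768 V = 30.518 µV.
σ_q = LSB/√12 = 30.518 µV/3.4641 = 8.81 µV.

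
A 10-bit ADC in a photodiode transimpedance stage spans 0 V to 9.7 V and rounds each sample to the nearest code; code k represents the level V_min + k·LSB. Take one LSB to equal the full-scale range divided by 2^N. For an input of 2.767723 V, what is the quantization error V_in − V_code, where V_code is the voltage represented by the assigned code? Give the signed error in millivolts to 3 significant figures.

+1.71 mV

Span = 9.7 V. LSB = 9.7 V / 2^10 ≈ 9.473 mV.
Position in LSBs: (2.767723 − (0)) × 1024/9.7 = 292.1802; rounding gives k = 292.
V_code = 0 + (292/1024) × 9.7 = 2.766015625 V.
Error = V_in − V_code = 2.767723 − (2.766015625) = +1.71 mV.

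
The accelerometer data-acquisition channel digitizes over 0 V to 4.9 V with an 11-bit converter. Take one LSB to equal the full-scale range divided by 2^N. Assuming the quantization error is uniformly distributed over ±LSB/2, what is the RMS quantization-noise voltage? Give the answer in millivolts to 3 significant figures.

0.691 mV

Span = 4.9 V.
Step size = 4.9/2048 V = 2.3926 mV.
V_rms = LSB/√12 = 2.3926 mV / √12 = 0.691 mV.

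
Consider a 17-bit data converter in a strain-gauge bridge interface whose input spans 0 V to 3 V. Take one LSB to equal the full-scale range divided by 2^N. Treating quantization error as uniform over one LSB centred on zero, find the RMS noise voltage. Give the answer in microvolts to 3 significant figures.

6.61 µV

Span = 3 V.
LSB = 3 V / 2^17 = 22.888 µV.
σ_q = LSB/√12 = 22.888 µV/3.4641 = 6.61 µV.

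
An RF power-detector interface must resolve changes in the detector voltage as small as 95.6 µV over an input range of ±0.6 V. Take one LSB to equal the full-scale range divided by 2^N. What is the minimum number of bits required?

Full-scale range = 0.6 V − (-0.6 V) = 1.2 V.
Need 2^N ≥ 1.2 V / 95.6 µV = 12550 → N_min = 14.

14 bits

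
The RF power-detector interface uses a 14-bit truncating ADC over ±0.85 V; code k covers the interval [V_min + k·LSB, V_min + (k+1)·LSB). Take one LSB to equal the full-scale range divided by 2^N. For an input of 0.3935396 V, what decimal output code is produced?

Range = 0.85 − (-0.85) = 1.7 V. LSB = 1.7 V / 2^14 ≈ 103.8 µV.
(V_in − V_min) × 2^14/range = (0.3935396 − (-0.85)) × 16384/1.7 = 11984.796.
Floor → code = 11984.

11984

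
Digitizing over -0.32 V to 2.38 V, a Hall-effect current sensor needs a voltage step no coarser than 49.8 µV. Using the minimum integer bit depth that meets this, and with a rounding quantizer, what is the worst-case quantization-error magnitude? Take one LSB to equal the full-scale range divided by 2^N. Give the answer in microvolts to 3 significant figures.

Full-scale range = 2.38 V − (-0.32 V) = 2.7 V.
Levels needed ≥ 2.7/49.8 µV = 54220. 2^16 = 65536 suffices, so N_min = 16.
LSB = 2.7 V / 2^16 = 41.199 µV.
Half an LSB is 20.6 µV.

20.6 µV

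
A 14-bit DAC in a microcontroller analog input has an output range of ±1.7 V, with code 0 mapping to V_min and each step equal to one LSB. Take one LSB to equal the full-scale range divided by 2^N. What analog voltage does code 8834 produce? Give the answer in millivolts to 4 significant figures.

133.2 mV

The full-scale span is 1.7 − (-1.7) = 3.4 V. LSB = 3.4 V / 2^14.
Output = V_min + (8834/16384) × range = -1.7 + 0.539185 × 3.4 V
      = -1.7 V + 1.83323 V = 0.133228 V.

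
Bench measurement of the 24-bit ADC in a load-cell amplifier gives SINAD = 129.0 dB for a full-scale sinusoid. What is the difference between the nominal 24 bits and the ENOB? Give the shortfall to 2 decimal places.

Effective bits = (129.0 − 1.76)/6.02 = 21.1362.
Lost resolution: 24 − 21.1362 = 2.8638 bits.

2.86 bits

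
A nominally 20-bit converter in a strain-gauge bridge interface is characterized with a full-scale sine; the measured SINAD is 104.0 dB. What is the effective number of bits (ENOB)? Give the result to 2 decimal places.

16.98 bits

Inverting SNR = 6.02 N + 1.76: N_eff = (104.0 − 1.76)/6.02 = 16.9834.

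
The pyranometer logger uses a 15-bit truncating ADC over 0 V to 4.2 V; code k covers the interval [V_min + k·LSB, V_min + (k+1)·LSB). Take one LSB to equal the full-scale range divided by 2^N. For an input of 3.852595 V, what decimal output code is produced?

Range is 4.2 V. LSB = 4.2 V / 2^15 ≈ 128.2 µV.
V_in − V_min = 3.852595 − (0) = 3.852595 V.
Divide by LSB: 3.852595 × 32768/4.2 = 30057.5793.
Truncating gives code 30057.

30057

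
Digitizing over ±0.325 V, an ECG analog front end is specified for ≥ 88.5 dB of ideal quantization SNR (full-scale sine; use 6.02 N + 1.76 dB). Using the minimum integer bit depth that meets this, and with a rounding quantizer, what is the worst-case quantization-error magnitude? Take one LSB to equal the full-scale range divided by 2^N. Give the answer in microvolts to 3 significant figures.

9.92 µV

The full-scale span is 0.325 − (-0.325) = 0.65 V.
Solving 6.02 N ≥ 88.5 − 1.76: N ≥ 14.409. Round up → N = 15.
LSB = 0.65 V / 2^15 = 19.836 µV.
Half an LSB is 9.92 µV.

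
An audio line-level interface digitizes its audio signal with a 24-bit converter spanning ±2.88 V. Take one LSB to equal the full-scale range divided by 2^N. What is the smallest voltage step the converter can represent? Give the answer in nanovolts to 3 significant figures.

Span: 2.88 V − (-2.88 V) = 5.76 V.
There are 2^24 = 16777216 steps.
LSB = 5.76 V / 2^24 = 343 nV.

343 nV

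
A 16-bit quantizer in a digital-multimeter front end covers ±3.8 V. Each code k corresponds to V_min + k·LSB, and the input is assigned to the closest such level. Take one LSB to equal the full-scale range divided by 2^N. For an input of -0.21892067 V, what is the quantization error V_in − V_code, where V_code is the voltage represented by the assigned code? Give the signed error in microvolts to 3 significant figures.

+24.6 µV

Full-scale range = 3.8 V − (-3.8 V) = 7.6 V. LSB = 7.6 V / 2^16 ≈ 116.0 µV.
(-0.21892067 − (-3.8)) / LSB = 3.58107933 × 65536/7.6 = 30880.2125. Nearest integer: k = 30880.
Reconstructed level: -3.8 + 30880 × 7.6/65536 V = -0.21894531250 V.
Error = V_in − V_code = -0.21892067 − (-0.21894531250) = +24.6 µV.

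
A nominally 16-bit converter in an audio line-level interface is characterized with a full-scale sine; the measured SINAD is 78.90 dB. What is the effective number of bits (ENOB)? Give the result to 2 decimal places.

ENOB = (78.90 − 1.76)/6.02 = 12.8140 bits.

12.81 bits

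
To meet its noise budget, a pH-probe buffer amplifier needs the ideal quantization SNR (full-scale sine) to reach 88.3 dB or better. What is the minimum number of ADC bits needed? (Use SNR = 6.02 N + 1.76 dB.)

Required N = ⌈(88.3 − 1.76)/6.02⌉ = ⌈14.375⌉ = 15.

15 bits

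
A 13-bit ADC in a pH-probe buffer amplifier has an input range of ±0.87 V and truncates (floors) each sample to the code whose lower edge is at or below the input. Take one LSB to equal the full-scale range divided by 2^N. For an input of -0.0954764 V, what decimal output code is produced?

Full-scale range = 0.87 V − (-0.87 V) = 1.74 V. LSB = 1.74 V / 2^13 ≈ 212.4 µV.
V_in − V_min = -0.0954764 − (-0.87) = 0.7745236 V.
Divide by LSB: 0.7745236 × 8192/1.74 = 3646.4927.
Truncating gives code 3646.

3646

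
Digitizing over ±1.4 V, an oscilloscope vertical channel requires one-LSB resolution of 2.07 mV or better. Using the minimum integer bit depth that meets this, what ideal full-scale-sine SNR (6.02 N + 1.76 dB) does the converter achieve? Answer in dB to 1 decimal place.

68.0 dB

Span: 1.4 V − (-1.4 V) = 2.8 V.
Required number of levels: 2.8/2.07 mV = 1352.7; smallest N with 2^N ≥ that is 11.
SNR = 6.02 × 11 + 1.76 = 67.98 dB.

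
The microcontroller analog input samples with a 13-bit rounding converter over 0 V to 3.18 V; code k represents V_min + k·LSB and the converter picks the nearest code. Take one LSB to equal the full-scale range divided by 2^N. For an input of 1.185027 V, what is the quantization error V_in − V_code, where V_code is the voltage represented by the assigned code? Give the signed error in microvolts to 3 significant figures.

−97.5 µV

Span = 3.18 V. LSB = 3.18 V / 2^13 ≈ 388.2 µV.
(1.185027 − (0)) / LSB = 1.185027 × 8192/3.18 = 3052.7488. Nearest integer: k = 3053.
V_code = V_min + k × range/2^13 = 0 + 3053 × 3.18/8192 = 1.185124512 V.
Error = V_in − V_code = 1.185027 − (1.185124512) = −97.5 µV.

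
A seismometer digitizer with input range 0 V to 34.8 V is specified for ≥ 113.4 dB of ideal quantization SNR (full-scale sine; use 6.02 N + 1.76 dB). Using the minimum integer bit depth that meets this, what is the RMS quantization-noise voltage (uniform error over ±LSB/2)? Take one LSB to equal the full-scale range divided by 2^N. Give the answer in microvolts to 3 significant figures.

Span = 34.8 V.
Solving 6.02 N ≥ 113.4 − 1.76: N ≥ 18.545. Round up → N = 19.
One LSB is 34.8 V / 524288 = 66.376 µV.
RMS noise = LSB/√12 = 19.2 µV.

19.2 µV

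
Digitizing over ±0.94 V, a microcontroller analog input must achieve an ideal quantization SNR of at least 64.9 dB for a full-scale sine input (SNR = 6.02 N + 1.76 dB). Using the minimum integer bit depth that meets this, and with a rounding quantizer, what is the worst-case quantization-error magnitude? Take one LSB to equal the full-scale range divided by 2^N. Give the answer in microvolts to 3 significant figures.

Range = 0.94 − (-0.94) = 1.88 V.
6.02 N + 1.76 ≥ 64.9 gives N ≥ 10.488, so the minimum integer is 11.
LSB = 1.88 V / 2^11 = 0.91797 mV.
|e|_max = LSB/2 = 459 µV.

459 µV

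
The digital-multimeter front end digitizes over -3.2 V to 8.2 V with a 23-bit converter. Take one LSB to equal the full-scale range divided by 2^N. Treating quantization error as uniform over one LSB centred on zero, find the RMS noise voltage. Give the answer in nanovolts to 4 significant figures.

392.3 nV

Full-scale range = 8.2 V − (-3.2 V) = 11.4 V.
LSB = 11.4 V ÷ 2^23 = 11.4/8388608 V = 1.35899 µV.
σ_q = LSB/√12 = 1.35899 µV/3.4641 = 392.3 nV.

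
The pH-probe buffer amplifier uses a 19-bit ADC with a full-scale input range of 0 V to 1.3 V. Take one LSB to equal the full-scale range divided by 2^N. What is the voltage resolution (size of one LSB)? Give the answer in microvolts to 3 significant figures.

2.48 µV

Span = 1.3 V.
There are 2^19 = 524288 steps.
LSB = 1.3 V ÷ 2^19 = 1.3/524288 V = 2.48 µV.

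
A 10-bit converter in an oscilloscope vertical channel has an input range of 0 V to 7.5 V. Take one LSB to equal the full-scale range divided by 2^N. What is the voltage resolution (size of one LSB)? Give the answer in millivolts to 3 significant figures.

7.32 mV

Span = 7.5 V.
Number of codes = 2^10 = 1024.
Step size = 7.5/1024 V = 7.32 mV.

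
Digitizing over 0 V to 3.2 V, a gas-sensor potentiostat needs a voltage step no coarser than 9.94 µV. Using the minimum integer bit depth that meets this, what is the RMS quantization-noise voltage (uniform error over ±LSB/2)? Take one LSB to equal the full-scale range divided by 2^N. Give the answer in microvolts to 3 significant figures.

Full-scale range = 3.2 V.
Levels needed ≥ 3.2/9.94 µV = 321900. 2^19 = 524288 suffices, so N_min = 19.
LSB = 3.2 V / 2^19 = 6.1035 µV.
RMS noise = LSB/√12 = 1.76 µV.

1.76 µV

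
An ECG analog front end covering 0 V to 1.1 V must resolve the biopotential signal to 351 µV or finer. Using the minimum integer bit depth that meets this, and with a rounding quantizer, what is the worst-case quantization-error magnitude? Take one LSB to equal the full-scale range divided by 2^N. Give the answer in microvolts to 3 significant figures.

Span = 1.1 V.
Levels needed ≥ 1.1/351 µV = 3134. 2^12 = 4096 suffices, so N_min = 12.
LSB = 1.1 V / 2^12 = 268.55 µV.
Half an LSB is 134 µV.

134 µV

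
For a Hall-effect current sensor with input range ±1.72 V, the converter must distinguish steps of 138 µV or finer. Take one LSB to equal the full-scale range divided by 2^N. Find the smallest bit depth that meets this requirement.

15 bits

Span: 1.72 V − (-1.72 V) = 3.44 V.
Levels needed ≥ 3.44/138 µV = 24930. 2^15 = 32768 suffices, so N_min = 15.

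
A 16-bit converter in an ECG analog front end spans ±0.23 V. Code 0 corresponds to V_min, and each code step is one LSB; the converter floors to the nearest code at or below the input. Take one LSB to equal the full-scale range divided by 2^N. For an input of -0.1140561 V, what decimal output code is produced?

Span: 0.23 V − (-0.23 V) = 0.46 V. LSB = 0.46 V / 2^16 ≈ 7.019 µV.
V_in − V_min = -0.1140561 − (-0.23) = 0.1159439 V.
Divide by LSB: 0.1159439 × 65536/0.46 = 16518.4770.
Truncating gives code 16518.

16518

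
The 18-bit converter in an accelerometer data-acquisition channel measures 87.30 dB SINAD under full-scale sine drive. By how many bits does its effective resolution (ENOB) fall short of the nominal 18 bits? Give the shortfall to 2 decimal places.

3.79 bits

ENOB = (SINAD − 1.76)/6.02 = (87.30 − 1.76)/6.02 = 14.2093 bits.
Lost resolution: 18 − 14.2093 = 3.7907 bits.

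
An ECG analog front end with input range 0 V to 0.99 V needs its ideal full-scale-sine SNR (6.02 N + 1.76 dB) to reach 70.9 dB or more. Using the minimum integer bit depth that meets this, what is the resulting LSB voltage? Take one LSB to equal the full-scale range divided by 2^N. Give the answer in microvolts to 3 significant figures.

242 µV

Span = 0.99 V.
6.02 N + 1.76 ≥ 70.9 gives N ≥ 11.485, so the minimum integer is 12.
Step size = 0.99/4096 V = 242 µV.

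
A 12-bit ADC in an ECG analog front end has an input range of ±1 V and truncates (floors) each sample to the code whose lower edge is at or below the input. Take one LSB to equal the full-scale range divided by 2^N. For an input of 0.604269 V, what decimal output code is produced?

Full-scale range = 1 V − (-1 V) = 2 V. LSB = 2 V / 2^12 ≈ 488.3 µV.
code = ⌊(V_in − V_min)/LSB⌋ = ⌊(V_in − V_min) × 2^12 / range⌋
     = ⌊(0.604269 − (-1)) × 4096 / 2⌋ = ⌊1.604269 × 4096/2⌋
     = ⌊3285.543⌋ = 3285.

3285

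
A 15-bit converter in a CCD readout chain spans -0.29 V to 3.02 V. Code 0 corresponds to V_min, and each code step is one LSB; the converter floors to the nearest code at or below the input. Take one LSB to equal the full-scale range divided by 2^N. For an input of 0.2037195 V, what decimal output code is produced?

4887

The full-scale span is 3.02 − (-0.29) = 3.31 V. LSB = 3.31 V / 2^15 ≈ 101.0 µV.
(V_in − V_min) × 2^15/range = (0.2037195 − (-0.29)) × 32768/3.31 = 4887.674.
Floor → code = 4887.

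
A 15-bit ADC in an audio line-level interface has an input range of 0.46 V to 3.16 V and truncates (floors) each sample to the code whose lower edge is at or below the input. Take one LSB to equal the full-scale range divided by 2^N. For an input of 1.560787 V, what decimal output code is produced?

Full-scale range = 3.16 V − (0.46 V) = 2.7 V. LSB = 2.7 V / 2^15 ≈ 82.40 µV.
V_in − V_min = 1.560787 − (0.46) = 1.100787 V.
Divide by LSB: 1.100787 × 32768/2.7 = 13359.4772.
Truncating gives code 13359.

13359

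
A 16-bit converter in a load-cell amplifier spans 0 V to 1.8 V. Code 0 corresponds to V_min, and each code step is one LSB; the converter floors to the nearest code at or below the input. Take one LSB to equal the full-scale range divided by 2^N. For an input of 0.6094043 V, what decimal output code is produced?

22187

Range is 1.8 V. LSB = 1.8 V / 2^16 ≈ 27.47 µV.
code = ⌊(V_in − V_min)/LSB⌋ = ⌊(V_in − V_min) × 2^16 / range⌋
     = ⌊(0.6094043 − (0)) × 65536 / 1.8⌋ = ⌊0.6094043 × 65536/1.8⌋
     = ⌊22187.733⌋ = 22187.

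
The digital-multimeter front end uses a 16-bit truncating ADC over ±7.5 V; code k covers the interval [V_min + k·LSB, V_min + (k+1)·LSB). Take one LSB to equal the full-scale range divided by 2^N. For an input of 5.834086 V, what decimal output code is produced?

Full-scale range = 7.5 V − (-7.5 V) = 15 V. LSB = 15 V / 2^16 ≈ 228.9 µV.
V_in − V_min = 5.834086 − (-7.5) = 13.334086 V.
Divide by LSB: 13.334086 × 65536/15 = 58257.5107.
Truncating gives code 58257.

58257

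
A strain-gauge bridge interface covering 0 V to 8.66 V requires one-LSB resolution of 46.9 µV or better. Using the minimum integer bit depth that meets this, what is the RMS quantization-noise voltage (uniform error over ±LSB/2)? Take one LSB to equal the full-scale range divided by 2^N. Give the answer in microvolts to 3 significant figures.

V_FS = 8.66 V.
8.66 V / 46.9 µV = 184600. Since 2^17 = 131072 and 2^18 = 262144, N = 18.
LSB = 8.66 V / 2^18 = 33.035 µV.
V_rms = LSB/√12 = 9.54 µV.

9.54 µV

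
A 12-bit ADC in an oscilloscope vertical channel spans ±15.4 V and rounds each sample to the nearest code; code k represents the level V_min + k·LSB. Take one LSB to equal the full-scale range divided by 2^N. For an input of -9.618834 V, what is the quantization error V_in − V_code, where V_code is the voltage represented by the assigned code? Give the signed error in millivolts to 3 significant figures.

−1.35 mV

Full-scale range = 15.4 V − (-15.4 V) = 30.8 V. LSB = 30.8 V / 2^12 ≈ 7.520 mV.
Position in LSBs: (-9.618834 − (-15.4)) × 4096/30.8 = 768.8200; rounding gives k = 769.
V_code = V_min + k × range/2^12 = -15.4 + 769 × 30.8/4096 = -9.617480469 V.
Error = V_in − V_code = -9.618834 − (-9.617480469) = −1.35 mV.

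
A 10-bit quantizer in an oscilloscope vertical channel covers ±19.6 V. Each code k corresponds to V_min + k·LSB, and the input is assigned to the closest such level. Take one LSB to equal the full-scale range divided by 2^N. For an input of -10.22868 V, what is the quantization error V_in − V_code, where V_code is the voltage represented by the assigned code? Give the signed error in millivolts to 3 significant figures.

−7.59 mV

The full-scale span is 19.6 − (-19.6) = 39.2 V. LSB = 39.2 V / 2^10 ≈ 38.28 mV.
Position in LSBs: (-10.22868 − (-19.6)) × 1024/39.2 = 244.8018; rounding gives k = 245.
V_code = V_min + k × range/2^10 = -19.6 + 245 × 39.2/1024 = -10.22109375 V.
e = -10.22868 − (-10.22109375) = −7.59 mV.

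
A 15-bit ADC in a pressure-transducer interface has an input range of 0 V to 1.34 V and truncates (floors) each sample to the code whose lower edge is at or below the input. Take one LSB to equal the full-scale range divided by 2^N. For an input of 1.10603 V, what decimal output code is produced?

27046

Span = 1.34 V. LSB = 1.34 V / 2^15 ≈ 40.89 µV.
code = ⌊(V_in − V_min)/LSB⌋ = ⌊(V_in − V_min) × 2^15 / range⌋
     = ⌊(1.10603 − (0)) × 32768 / 1.34⌋ = ⌊1.10603 × 32768/1.34⌋
     = ⌊27046.560⌋ = 27046.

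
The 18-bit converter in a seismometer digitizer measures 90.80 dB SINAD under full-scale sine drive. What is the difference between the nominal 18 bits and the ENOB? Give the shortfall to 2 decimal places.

3.21 bits

ENOB = (SINAD − 1.76)/6.02 = (90.80 − 1.76)/6.02 = 14.7907 bits.
Shortfall = 18 − 14.7907 = 3.2093 bits.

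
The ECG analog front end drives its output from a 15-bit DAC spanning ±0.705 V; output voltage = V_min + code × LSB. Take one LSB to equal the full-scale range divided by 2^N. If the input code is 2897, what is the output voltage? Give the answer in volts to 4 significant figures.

Span: 0.705 V − (-0.705 V) = 1.41 V. LSB = 1.41 V / 2^15.
Output = V_min + (2897/32768) × range = -0.705 + 0.0884094 × 1.41 V
      = -0.705 V + 0.124657 V = -0.580343 V.

-0.5803 V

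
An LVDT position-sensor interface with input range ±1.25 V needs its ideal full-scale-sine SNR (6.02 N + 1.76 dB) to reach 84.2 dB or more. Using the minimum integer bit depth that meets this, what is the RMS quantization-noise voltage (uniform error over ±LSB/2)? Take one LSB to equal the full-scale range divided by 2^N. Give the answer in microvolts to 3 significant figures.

Range = 1.25 − (-1.25) = 2.5 V.
Solving 6.02 N ≥ 84.2 − 1.76: N ≥ 13.694. Round up → N = 14.
LSB = 2.5 V ÷ 2^14 = 2.5/16384 V = 152.59 µV.
RMS noise = LSB/√12 = 44.0 µV.

44.0 µV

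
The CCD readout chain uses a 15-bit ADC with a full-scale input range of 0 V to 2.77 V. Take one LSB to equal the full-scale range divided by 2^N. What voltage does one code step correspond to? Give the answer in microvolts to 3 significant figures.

Full-scale range = 2.77 V.
Number of codes = 2^15 = 32768.
LSB = 2.77 V / 2^15 = 84.5 µV.

84.5 µV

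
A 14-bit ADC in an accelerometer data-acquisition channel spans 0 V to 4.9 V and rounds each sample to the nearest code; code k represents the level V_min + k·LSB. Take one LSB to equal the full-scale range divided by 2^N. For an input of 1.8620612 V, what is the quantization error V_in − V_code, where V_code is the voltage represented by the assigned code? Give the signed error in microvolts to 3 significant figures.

Full-scale range = 4.9 V. LSB = 4.9 V / 2^14 ≈ 299.1 µV.
(1.8620612 − (0)) / LSB = 1.8620612 × 16384/4.9 = 6226.1246. Nearest integer: k = 6226.
V_code = 0 + (6226/16384) × 4.9 = 1.8620239258 V.
Error = V_in − V_code = 1.8620612 − (1.8620239258) = +37.3 µV.

+37.3 µV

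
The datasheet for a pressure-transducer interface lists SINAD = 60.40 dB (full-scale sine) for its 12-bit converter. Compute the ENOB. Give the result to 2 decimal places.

9.74 bits

Inverting SNR = 6.02 N + 1.76: N_eff = (60.40 − 1.76)/6.02 = 9.7409.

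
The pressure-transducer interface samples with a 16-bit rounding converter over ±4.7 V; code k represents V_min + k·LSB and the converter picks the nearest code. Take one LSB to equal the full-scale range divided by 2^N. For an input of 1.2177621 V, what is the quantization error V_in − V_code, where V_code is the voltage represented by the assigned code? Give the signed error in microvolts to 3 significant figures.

Full-scale range = 4.7 V − (-4.7 V) = 9.4 V. LSB = 9.4 V / 2^16 ≈ 143.4 µV.
(1.2177621 − (-4.7)) / LSB = 5.9177621 × 65536/9.4 = 41258.1337. Nearest integer: k = 41258.
V_code = -4.7 + (41258/65536) × 9.4 = 1.2177429199 V.
V_in − V_code = 1.2177621 − (1.2177429199) = +19.2 µV.

+19.2 µV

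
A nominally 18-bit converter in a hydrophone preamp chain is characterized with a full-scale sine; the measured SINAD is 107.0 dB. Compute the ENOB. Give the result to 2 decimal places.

17.48 bits

(107.0 − 1.76) / 6.02 = 105.24/6.02 = 17.4817 effective bits.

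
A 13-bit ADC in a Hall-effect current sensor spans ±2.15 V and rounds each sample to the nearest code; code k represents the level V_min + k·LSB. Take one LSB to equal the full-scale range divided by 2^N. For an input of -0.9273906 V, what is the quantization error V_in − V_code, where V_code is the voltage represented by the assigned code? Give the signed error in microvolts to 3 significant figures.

Span: 2.15 V − (-2.15 V) = 4.3 V. LSB = 4.3 V / 2^13 ≈ 0.5249 mV.
Position in LSBs: (-0.9273906 − (-2.15)) × 8192/4.3 = 2329.2131; rounding gives k = 2329.
Reconstructed level: -2.15 + 2329 × 4.3/8192 V = -0.9275024414 V.
V_in − V_code = -0.9273906 − (-0.9275024414) = +112 µV.

+112 µV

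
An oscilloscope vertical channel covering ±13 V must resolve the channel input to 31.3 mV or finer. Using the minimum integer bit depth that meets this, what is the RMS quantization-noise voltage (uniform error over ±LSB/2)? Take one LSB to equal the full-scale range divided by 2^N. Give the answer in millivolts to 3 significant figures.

7.33 mV

Range = 13 − (-13) = 26 V.
Required number of levels: 26/31.3 mV = 830.67; smallest N with 2^N ≥ that is 10.
Step size = 26/1024 V = 25.391 mV.
V_rms = LSB/√12 = 7.33 mV.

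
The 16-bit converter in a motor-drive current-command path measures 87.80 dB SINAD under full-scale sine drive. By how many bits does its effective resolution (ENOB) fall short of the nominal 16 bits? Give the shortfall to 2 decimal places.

1.71 bits

Effective bits = (87.80 − 1.76)/6.02 = 14.2924.
Lost resolution: 16 − 14.2924 = 1.7076 bits.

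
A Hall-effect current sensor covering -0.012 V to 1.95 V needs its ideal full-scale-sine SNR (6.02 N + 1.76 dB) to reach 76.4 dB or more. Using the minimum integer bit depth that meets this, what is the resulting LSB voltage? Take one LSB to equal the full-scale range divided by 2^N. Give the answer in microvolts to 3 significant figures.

Full-scale range = 1.95 V − (-0.012 V) = 1.962 V.
6.02 N + 1.76 ≥ 76.4 gives N ≥ 12.399, so the minimum integer is 13.
Step size = 1.962/8192 V = 240 µV.

240 µV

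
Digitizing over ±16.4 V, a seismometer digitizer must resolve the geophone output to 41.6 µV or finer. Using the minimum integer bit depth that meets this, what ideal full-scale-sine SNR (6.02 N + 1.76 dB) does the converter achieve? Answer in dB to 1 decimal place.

The full-scale span is 16.4 − (-16.4) = 32.8 V.
32.8 V / 41.6 µV = 788500. Since 2^19 = 524288 and 2^20 = 1048576, N = 20.
SNR = 6.02 × 20 + 1.76 = 122.16 dB.

122.2 dB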